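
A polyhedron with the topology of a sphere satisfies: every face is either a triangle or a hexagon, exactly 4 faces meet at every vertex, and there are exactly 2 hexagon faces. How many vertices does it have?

Let x be the number of triangles; then F = 2 + x.
Edge–face incidences: 2E = 6·2 + 3·x = 12 + 3x.
Every vertex has degree 4, so 4V = 2E.
Euler: V − E + F = 2 ⇒ (2E)/4 − E + (2 + x) = 2.
Multiply by 8: 2·(2E) − 4·(2E) + 8·(2 + x) = 16, i.e. 16 + 8x − 2·(12 + 3x) = 16.
Collecting terms: 2x − 8 = 16, so 2x = 24, so x = 12.
Then 2E = 12 + 3·12 = 48, so E = 24, V = 2E/4 = 12, F = 2 + 12 = 14.

12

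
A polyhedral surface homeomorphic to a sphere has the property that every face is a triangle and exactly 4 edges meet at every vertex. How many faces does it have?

8

Each face has 3 edges and each edge borders two faces, so 2E = 3F.
Each vertex has degree 4, so 4V = 2E and hence V = 3F/4.
Euler: V − E + F = 2 ⇒ (3F/4) − (3F/2) + F = 2.
Multiply by 8: (6 − 12 + 8)F = 16, i.e. 2F = 16.
So F = 8, E = 3·8/2 = 12, V = 3·8/4 = 6.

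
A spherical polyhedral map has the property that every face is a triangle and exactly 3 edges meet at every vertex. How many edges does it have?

Each face has 3 edges and each edge borders two faces, so 2E = 3F.
Each vertex has degree 3, so 3V = 2E and hence V = 3F/3.
Euler: V − E + F = 2 ⇒ (3F/3) − (3F/2) + F = 2.
Multiply by 6: (6 − 9 + 6)F = 12, i.e. 3F = 12.
So F = 4, E = 3·4/2 = 6, V = 3·4/3 = 4.

6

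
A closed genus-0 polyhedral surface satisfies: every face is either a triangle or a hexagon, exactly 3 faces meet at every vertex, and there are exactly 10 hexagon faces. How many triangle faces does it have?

Let x be the number of triangles; then F = 10 + x.
Edge–face incidences: 2E = 6·10 + 3·x = 60 + 3x.
Every vertex has degree 3, so 3V = 2E.
Euler: V − E + F = 2 ⇒ (2E)/3 − E + (10 + x) = 2.
Multiply by 6: 2·(2E) − 3·(2E) + 6·(10 + x) = 12, i.e. 60 + 6x − (60 + 3x) = 12.
Collecting terms: 3x = 12, so x = 4.
Then 2E = 60 + 3·4 = 72, so E = 36, V = 2E/3 = 24, F = 10 + 4 = 14.

4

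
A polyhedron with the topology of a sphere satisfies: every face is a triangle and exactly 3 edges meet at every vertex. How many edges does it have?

6

Each face has 3 edges and each edge borders two faces, so 2E = 3F.
Each vertex has degree 3, so 3V = 2E and hence V = 3F/3.
Euler: V − E + F = 2 ⇒ (3F/3) − (3F/2) + F = 2.
Multiply by 6: (6 − 9 + 6)F = 12, i.e. 3F = 12.
So F = 4, E = 3·4/2 = 6, V = 3·4/3 = 4.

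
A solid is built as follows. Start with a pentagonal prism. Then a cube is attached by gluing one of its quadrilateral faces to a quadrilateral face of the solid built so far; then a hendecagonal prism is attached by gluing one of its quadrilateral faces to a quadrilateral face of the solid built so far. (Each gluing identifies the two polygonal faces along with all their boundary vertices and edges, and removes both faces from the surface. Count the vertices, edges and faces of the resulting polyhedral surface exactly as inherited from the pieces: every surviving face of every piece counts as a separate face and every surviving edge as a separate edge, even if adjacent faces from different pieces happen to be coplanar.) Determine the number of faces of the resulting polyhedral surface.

22

A pentagonal prism: V=10, E=15, F=7.
Attach a cube (V=8, E=12, F=6) along a 4-gon: merge 4 vertices and 4 edges, delete both glued faces → V=14, E=23, F=11.
Attach a hendecagonal prism (V=22, E=33, F=13) along a 4-gon: merge 4 vertices and 4 edges, delete both glued faces → V=32, E=52, F=22.
Check: V − E + F = 32 − 52 + 22 = 2.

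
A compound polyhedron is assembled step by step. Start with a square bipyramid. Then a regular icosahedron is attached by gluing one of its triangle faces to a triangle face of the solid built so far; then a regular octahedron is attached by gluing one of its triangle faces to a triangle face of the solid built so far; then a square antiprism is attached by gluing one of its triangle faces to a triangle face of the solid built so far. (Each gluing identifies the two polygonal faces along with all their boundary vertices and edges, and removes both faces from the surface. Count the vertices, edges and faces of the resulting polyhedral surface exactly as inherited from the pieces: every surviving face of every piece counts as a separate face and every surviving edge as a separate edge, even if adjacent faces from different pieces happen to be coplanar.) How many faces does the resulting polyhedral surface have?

40

A square bipyramid: V=6, E=12, F=8.
Attach a regular icosahedron (V=12, E=30, F=20) along a 3-gon: merge 3 vertices and 3 edges, delete both glued faces → V=15, E=39, F=26.
Attach a regular octahedron (V=6, E=12, F=8) along a 3-gon: merge 3 vertices and 3 edges, delete both glued faces → V=18, E=48, F=32.
Attach a square antiprism (V=8, E=16, F=10) along a 3-gon: merge 3 vertices and 3 edges, delete both glued faces → V=23, E=61, F=40.
Check: V − E + F = 23 − 61 + 40 = 2.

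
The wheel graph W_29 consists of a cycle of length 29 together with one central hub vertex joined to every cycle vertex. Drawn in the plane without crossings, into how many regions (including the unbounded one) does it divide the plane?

30

W_29 has V = 29 + 1 = 30 vertices and E = 2·29 = 58 edges.
By Euler's formula F = 2 − V + E = 2 − 30 + 58 = 30.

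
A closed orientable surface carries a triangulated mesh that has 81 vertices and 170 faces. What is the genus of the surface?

Every face is a triangle, so 2E = 3·170 = 510, giving E = 255.
χ = V − E + F = 81 − 255 + 170 = -4.
For a closed orientable surface χ = 2 − 2g, so g = (2 − (-4))/2 = 3.

3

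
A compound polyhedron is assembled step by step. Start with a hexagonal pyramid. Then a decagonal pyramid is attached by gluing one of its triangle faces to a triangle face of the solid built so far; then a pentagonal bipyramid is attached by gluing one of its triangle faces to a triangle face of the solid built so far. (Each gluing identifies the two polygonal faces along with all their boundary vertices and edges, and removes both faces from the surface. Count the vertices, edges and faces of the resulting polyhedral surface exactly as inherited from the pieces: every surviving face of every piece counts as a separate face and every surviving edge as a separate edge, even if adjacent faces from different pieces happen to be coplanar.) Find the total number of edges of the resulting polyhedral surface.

A hexagonal pyramid: V=7, E=12, F=7.
Attach a decagonal pyramid (V=11, E=20, F=11) along a 3-gon: merge 3 vertices and 3 edges, delete both glued faces → V=15, E=29, F=16.
Attach a pentagonal bipyramid (V=7, E=15, F=10) along a 3-gon: merge 3 vertices and 3 edges, delete both glued faces → V=19, E=41, F=24.
Check: V − E + F = 19 − 41 + 24 = 2.

41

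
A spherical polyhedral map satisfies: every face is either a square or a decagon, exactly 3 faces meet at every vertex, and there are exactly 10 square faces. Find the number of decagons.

2

Let x be the number of decagons; then F = 10 + x.
Edge–face incidences: 2E = 4·10 + 10·x = 40 + 10x.
Every vertex has degree 3, so 3V = 2E.
Euler: V − E + F = 2 ⇒ (2E)/3 − E + (10 + x) = 2.
Multiply by 6: 2·(2E) − 3·(2E) + 6·(10 + x) = 12, i.e. 60 + 6x − (40 + 10x) = 12.
Collecting terms: −4x + 20 = 12, so −4x = −8, so x = 2.
Then 2E = 40 + 10·2 = 60, so E = 30, V = 2E/3 = 20, F = 10 + 2 = 12.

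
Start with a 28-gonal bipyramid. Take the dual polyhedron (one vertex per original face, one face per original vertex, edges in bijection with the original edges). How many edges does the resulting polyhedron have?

The base solid has V = 30, E = 84, F = 56.
The dual swaps V and F and preserves E: V′ = F = 56, E′ = E = 84, F′ = V = 30.

84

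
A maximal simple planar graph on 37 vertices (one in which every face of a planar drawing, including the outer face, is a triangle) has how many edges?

In a plane triangulation 3F = 2E and V − E + F = 2, so E = 3V − 6 = 3·37 − 6 = 105.

105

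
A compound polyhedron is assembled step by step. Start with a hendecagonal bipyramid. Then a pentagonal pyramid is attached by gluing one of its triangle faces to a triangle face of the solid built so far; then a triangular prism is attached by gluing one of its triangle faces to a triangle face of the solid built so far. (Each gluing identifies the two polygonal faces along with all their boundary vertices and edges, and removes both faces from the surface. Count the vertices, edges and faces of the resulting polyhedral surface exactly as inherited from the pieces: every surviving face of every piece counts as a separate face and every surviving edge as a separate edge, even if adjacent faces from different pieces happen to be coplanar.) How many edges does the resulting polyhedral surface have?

46

A hendecagonal bipyramid: V=13, E=33, F=22.
Attach a pentagonal pyramid (V=6, E=10, F=6) along a 3-gon: merge 3 vertices and 3 edges, delete both glued faces → V=16, E=40, F=26.
Attach a triangular prism (V=6, E=9, F=5) along a 3-gon: merge 3 vertices and 3 edges, delete both glued faces → V=19, E=46, F=29.
Check: V − E + F = 19 − 46 + 29 = 2.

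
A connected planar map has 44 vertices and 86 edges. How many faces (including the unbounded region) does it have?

44

Euler's formula for a connected plane graph: V − E + F = 2, so F = 2 − 44 + 86 = 44.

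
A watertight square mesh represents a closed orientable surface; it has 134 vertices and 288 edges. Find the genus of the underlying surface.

6

Every face is a square and each edge borders two faces, so 4F = 2·288, giving F = 144.
χ = V − E + F = 134 − 288 + 144 = -10.
For a closed orientable surface χ = 2 − 2g, so g = (2 − (-10))/2 = 6.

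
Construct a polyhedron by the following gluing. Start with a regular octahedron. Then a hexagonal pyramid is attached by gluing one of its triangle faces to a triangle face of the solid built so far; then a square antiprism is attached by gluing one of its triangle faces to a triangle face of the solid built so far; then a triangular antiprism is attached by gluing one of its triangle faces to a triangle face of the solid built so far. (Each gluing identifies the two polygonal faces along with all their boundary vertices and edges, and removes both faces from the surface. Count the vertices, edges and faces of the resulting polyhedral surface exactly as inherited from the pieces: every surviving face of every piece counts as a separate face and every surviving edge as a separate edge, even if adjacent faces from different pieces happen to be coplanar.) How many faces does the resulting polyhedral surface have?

A regular octahedron: V=6, E=12, F=8.
Attach a hexagonal pyramid (V=7, E=12, F=7) along a 3-gon: merge 3 vertices and 3 edges, delete both glued faces → V=10, E=21, F=13.
Attach a square antiprism (V=8, E=16, F=10) along a 3-gon: merge 3 vertices and 3 edges, delete both glued faces → V=15, E=34, F=21.
Attach a triangular antiprism (V=6, E=12, F=8) along a 3-gon: merge 3 vertices and 3 edges, delete both glued faces → V=18, E=43, F=27.
Check: V − E + F = 18 − 43 + 27 = 2.

27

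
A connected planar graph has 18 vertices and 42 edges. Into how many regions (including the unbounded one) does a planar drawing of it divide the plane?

26

Euler's formula for a connected plane graph: V − E + F = 2, so F = 2 − 18 + 42 = 26.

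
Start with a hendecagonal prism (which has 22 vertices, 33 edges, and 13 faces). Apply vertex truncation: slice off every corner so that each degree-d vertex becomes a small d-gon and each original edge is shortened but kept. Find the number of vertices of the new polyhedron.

Truncation replaces each original edge-end by a new vertex, so V′ = 2E = 66.
Each original edge survives, and each old vertex of degree d contributes d new edges; summing degrees gives Σd = 2E, so E′ = E + 2E = 3E = 99.
Each original face survives and each original vertex becomes one new face: F′ = F + V = 35.

66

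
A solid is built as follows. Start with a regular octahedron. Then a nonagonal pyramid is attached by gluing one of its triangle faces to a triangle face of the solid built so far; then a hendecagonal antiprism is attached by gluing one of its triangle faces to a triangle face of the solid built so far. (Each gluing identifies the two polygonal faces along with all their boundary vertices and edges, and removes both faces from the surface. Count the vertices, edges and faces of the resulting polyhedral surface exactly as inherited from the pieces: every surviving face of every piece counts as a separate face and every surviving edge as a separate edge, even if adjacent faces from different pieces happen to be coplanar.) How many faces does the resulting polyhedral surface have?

A regular octahedron: V=6, E=12, F=8.
Attach a nonagonal pyramid (V=10, E=18, F=10) along a 3-gon: merge 3 vertices and 3 edges, delete both glued faces → V=13, E=27, F=16.
Attach a hendecagonal antiprism (V=22, E=44, F=24) along a 3-gon: merge 3 vertices and 3 edges, delete both glued faces → V=32, E=68, F=38.
Check: V − E + F = 32 − 68 + 38 = 2.

38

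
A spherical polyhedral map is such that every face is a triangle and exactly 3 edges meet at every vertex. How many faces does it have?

Each face has 3 edges and each edge borders two faces, so 2E = 3F.
Each vertex has degree 3, so 3V = 2E and hence V = 3F/3.
Euler: V − E + F = 2 ⇒ (3F/3) − (3F/2) + F = 2.
Multiply by 6: (6 − 9 + 6)F = 12, i.e. 3F = 12.
So F = 4, E = 3·4/2 = 6, V = 3·4/3 = 4.

4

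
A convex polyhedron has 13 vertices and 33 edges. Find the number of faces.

Here V − E + F = 2.
F = 2 − V + E = 2 − 13 + 33 = 22.

22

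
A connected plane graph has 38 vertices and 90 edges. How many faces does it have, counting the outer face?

Euler's formula for a connected plane graph: V − E + F = 2, so F = 2 − 38 + 90 = 54.

54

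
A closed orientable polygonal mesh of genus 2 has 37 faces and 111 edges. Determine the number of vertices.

72

For a closed orientable surface of genus 2, χ = 2 − 2·2 = -2.
V = -2 + E − F = -2 + 111 − 37 = 72.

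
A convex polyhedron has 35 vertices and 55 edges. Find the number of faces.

Here V − E + F = 2.
F = 2 − V + E = 2 − 35 + 55 = 22.

22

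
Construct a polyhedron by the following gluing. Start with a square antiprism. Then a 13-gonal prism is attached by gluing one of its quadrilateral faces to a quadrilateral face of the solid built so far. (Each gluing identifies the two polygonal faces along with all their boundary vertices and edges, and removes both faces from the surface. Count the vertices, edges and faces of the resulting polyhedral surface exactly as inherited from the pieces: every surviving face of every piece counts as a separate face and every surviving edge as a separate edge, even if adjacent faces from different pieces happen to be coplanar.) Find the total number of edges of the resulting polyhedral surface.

A square antiprism: V=8, E=16, F=10.
Attach a 13-gonal prism (V=26, E=39, F=15) along a 4-gon: merge 4 vertices and 4 edges, delete both glued faces → V=30, E=51, F=23.
Check: V − E + F = 30 − 51 + 23 = 2.

51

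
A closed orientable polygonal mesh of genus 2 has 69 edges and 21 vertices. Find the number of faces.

For a closed orientable surface of genus 2, χ = 2 − 2·2 = -2.
F = -2 − V + E = -2 − 21 + 69 = 46.

46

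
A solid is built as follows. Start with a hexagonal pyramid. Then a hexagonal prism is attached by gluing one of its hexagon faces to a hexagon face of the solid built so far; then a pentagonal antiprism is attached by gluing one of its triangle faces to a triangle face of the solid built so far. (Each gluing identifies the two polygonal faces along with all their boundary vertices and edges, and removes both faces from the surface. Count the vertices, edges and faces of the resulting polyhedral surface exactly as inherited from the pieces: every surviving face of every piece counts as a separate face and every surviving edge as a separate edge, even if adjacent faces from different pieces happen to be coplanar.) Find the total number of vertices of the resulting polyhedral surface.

A hexagonal pyramid: V=7, E=12, F=7.
Attach a hexagonal prism (V=12, E=18, F=8) along a 6-gon: merge 6 vertices and 6 edges, delete both glued faces → V=13, E=24, F=13.
Attach a pentagonal antiprism (V=10, E=20, F=12) along a 3-gon: merge 3 vertices and 3 edges, delete both glued faces → V=20, E=41, F=23.
Check: V − E + F = 20 − 41 + 23 = 2.

20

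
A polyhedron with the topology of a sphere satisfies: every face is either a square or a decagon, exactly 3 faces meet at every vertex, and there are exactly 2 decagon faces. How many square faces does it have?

10

Let x be the number of squares; then F = 2 + x.
Edge–face incidences: 2E = 10·2 + 4·x = 20 + 4x.
Every vertex has degree 3, so 3V = 2E.
Euler: V − E + F = 2 ⇒ (2E)/3 − E + (2 + x) = 2.
Multiply by 6: 2·(2E) − 3·(2E) + 6·(2 + x) = 12, i.e. 12 + 6x − (20 + 4x) = 12.
Collecting terms: 2x − 8 = 12, so 2x = 20, so x = 10.
Then 2E = 20 + 4·10 = 60, so E = 30, V = 2E/3 = 20, F = 2 + 10 = 12.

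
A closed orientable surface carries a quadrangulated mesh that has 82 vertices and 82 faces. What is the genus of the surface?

Every face is a square, so 2E = 4·82 = 328, giving E = 164.
χ = V − E + F = 82 − 164 + 82 = 0.
For a closed orientable surface χ = 2 − 2g, so g = (2 − (0))/2 = 1.

1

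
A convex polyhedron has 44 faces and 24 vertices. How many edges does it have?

Here V − E + F = 2.
E = V + F − (2) = 24 + 44 − (2) = 66.

66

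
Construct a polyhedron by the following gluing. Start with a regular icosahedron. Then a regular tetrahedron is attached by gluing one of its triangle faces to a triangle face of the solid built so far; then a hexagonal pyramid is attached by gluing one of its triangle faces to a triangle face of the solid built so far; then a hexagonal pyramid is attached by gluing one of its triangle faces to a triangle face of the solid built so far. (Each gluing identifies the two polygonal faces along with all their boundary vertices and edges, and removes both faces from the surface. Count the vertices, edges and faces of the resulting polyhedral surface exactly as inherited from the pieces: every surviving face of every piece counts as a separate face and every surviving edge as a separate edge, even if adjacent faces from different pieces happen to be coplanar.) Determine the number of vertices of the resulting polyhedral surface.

21

A regular icosahedron: V=12, E=30, F=20.
Attach a regular tetrahedron (V=4, E=6, F=4) along a 3-gon: merge 3 vertices and 3 edges, delete both glued faces → V=13, E=33, F=22.
Attach a hexagonal pyramid (V=7, E=12, F=7) along a 3-gon: merge 3 vertices and 3 edges, delete both glued faces → V=17, E=42, F=27.
Attach a hexagonal pyramid (V=7, E=12, F=7) along a 3-gon: merge 3 vertices and 3 edges, delete both glued faces → V=21, E=51, F=32.
Check: V − E + F = 21 − 51 + 32 = 2.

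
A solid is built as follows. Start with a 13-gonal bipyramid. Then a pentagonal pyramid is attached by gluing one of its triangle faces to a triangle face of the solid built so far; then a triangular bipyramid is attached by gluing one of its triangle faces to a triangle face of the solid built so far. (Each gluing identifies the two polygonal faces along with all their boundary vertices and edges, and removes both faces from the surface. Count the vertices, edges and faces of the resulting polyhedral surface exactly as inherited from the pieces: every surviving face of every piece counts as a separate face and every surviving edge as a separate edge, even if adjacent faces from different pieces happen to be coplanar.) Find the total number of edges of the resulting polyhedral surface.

A 13-gonal bipyramid: V=15, E=39, F=26.
Attach a pentagonal pyramid (V=6, E=10, F=6) along a 3-gon: merge 3 vertices and 3 edges, delete both glued faces → V=18, E=46, F=30.
Attach a triangular bipyramid (V=5, E=9, F=6) along a 3-gon: merge 3 vertices and 3 edges, delete both glued faces → V=20, E=52, F=34.
Check: V − E + F = 20 − 52 + 34 = 2.

52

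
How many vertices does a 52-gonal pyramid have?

53

A pyramid on an n-gon base has one n-gon and n triangles: V = 52 + 1 = 53, E = 2·52 = 104, F = 52 + 1 = 53.
Check: V − E + F = 53 − 104 + 53 = 2.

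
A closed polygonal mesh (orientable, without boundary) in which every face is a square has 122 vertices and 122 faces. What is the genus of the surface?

Every face is a square, so 2E = 4·122 = 488, giving E = 244.
χ = V − E + F = 122 − 244 + 122 = 0.
For a closed orientable surface χ = 2 − 2g, so g = (2 − (0))/2 = 1.

1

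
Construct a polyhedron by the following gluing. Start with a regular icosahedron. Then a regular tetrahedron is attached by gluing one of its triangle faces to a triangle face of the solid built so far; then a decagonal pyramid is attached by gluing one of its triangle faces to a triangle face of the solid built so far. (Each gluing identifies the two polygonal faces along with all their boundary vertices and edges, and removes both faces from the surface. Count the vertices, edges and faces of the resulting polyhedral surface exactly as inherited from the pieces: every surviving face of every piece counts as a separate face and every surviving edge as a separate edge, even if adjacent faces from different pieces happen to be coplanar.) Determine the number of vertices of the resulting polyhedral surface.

21

A regular icosahedron: V=12, E=30, F=20.
Attach a regular tetrahedron (V=4, E=6, F=4) along a 3-gon: merge 3 vertices and 3 edges, delete both glued faces → V=13, E=33, F=22.
Attach a decagonal pyramid (V=11, E=20, F=11) along a 3-gon: merge 3 vertices and 3 edges, delete both glued faces → V=21, E=50, F=31.
Check: V − E + F = 21 − 50 + 31 = 2.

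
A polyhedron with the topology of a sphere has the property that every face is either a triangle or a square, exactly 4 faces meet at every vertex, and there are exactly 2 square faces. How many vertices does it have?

Let x be the number of triangles; then F = 2 + x.
Edge–face incidences: 2E = 4·2 + 3·x = 8 + 3x.
Every vertex has degree 4, so 4V = 2E.
Euler: V − E + F = 2 ⇒ (2E)/4 − E + (2 + x) = 2.
Multiply by 8: 2·(2E) − 4·(2E) + 8·(2 + x) = 16, i.e. 16 + 8x − 2·(8 + 3x) = 16.
Collecting terms: 2x = 16, so x = 8.
Then 2E = 8 + 3·8 = 32, so E = 16, V = 2E/4 = 8, F = 2 + 8 = 10.

8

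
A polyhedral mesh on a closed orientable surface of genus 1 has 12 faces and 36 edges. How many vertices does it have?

For a closed orientable surface of genus 1, χ = 2 − 2·1 = 0.
V = 0 + E − F = 0 + 36 − 12 = 24.

24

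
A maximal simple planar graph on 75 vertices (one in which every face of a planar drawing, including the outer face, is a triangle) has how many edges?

219

In a plane triangulation 3F = 2E and V − E + F = 2, so E = 3V − 6 = 3·75 − 6 = 219.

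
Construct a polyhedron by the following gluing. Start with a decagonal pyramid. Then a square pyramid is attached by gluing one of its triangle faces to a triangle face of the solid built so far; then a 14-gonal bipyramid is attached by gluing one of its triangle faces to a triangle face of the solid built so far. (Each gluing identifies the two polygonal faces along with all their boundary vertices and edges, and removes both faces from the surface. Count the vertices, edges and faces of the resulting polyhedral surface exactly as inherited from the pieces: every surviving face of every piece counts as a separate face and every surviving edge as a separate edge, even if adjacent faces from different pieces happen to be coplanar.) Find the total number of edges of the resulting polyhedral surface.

64

A decagonal pyramid: V=11, E=20, F=11.
Attach a square pyramid (V=5, E=8, F=5) along a 3-gon: merge 3 vertices and 3 edges, delete both glued faces → V=13, E=25, F=14.
Attach a 14-gonal bipyramid (V=16, E=42, F=28) along a 3-gon: merge 3 vertices and 3 edges, delete both glued faces → V=26, E=64, F=40.
Check: V − E + F = 26 − 64 + 40 = 2.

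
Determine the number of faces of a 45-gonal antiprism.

An antiprism on an n-gon has two n-gon caps and 2n triangles: V = 2·45 = 90, E = 4·45 = 180, F = 2·45 + 2 = 92.

92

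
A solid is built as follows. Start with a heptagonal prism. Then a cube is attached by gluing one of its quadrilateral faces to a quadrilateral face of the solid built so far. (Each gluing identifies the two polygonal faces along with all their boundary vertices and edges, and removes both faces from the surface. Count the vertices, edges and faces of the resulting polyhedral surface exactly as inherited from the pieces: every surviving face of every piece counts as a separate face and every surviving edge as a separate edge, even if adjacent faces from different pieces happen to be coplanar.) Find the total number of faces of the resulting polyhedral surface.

A heptagonal prism: V=14, E=21, F=9.
Attach a cube (V=8, E=12, F=6) along a 4-gon: merge 4 vertices and 4 edges, delete both glued faces → V=18, E=29, F=13.
Check: V − E + F = 18 − 29 + 13 = 2.

13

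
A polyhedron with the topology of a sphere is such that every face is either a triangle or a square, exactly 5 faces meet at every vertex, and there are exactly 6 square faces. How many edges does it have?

60

Let x be the number of triangles; then F = 6 + x.
Edge–face incidences: 2E = 4·6 + 3·x = 24 + 3x.
Every vertex has degree 5, so 5V = 2E.
Euler: V − E + F = 2 ⇒ (2E)/5 − E + (6 + x) = 2.
Multiply by 10: 2·(2E) − 5·(2E) + 10·(6 + x) = 20, i.e. 60 + 10x − 3·(24 + 3x) = 20.
Collecting terms: x − 12 = 20, so x = 32.
Then 2E = 24 + 3·32 = 120, so E = 60, V = 2E/5 = 24, F = 6 + 32 = 38.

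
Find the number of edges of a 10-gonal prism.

A prism on an n-gon has two n-gon bases and n rectangular sides: V = 2·10 = 20, E = 3·10 = 30, F = 10 + 2 = 12.

30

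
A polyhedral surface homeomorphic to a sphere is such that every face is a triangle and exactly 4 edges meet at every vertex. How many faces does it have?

Each face has 3 edges and each edge borders two faces, so 2E = 3F.
Each vertex has degree 4, so 4V = 2E and hence V = 3F/4.
Euler: V − E + F = 2 ⇒ (3F/4) − (3F/2) + F = 2.
Multiply by 8: (6 − 12 + 8)F = 16, i.e. 2F = 16.
So F = 8, E = 3·8/2 = 12, V = 3·8/4 = 6.

8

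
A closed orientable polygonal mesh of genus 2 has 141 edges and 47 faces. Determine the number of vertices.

For a closed orientable surface of genus 2, χ = 2 − 2·2 = -2.
V = -2 + E − F = -2 + 141 − 47 = 92.

92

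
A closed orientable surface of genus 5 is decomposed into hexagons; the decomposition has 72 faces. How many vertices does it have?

χ = 2 − 2·5 = -8, and every face is a hexagon so 6F = 2E.
E = 6·72/2 = 216. Then V = -8 + E − F = -8 + 216 − 72 = 136.

136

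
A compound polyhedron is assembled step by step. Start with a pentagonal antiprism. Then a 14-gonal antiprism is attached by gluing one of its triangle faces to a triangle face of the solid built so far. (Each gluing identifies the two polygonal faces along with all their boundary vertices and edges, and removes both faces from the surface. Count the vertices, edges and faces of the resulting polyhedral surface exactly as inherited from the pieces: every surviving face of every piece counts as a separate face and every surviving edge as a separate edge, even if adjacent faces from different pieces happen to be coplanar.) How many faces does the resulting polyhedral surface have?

40

A pentagonal antiprism: V=10, E=20, F=12.
Attach a 14-gonal antiprism (V=28, E=56, F=30) along a 3-gon: merge 3 vertices and 3 edges, delete both glued faces → V=35, E=73, F=40.
Check: V − E + F = 35 − 73 + 40 = 2.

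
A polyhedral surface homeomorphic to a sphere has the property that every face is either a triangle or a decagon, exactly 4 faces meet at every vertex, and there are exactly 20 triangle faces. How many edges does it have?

40

Let x be the number of decagons; then F = 20 + x.
Edge–face incidences: 2E = 3·20 + 10·x = 60 + 10x.
Every vertex has degree 4, so 4V = 2E.
Euler: V − E + F = 2 ⇒ (2E)/4 − E + (20 + x) = 2.
Multiply by 8: 2·(2E) − 4·(2E) + 8·(20 + x) = 16, i.e. 160 + 8x − 2·(60 + 10x) = 16.
Collecting terms: −12x + 40 = 16, so −12x = −24, so x = 2.
Then 2E = 60 + 10·2 = 80, so E = 40, V = 2E/4 = 20, F = 20 + 2 = 22.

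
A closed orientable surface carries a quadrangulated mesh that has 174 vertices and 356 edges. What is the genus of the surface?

3

Every face is a square and each edge borders two faces, so 4F = 2·356, giving F = 178.
χ = V − E + F = 174 − 356 + 178 = -4.
For a closed orientable surface χ = 2 − 2g, so g = (2 − (-4))/2 = 3.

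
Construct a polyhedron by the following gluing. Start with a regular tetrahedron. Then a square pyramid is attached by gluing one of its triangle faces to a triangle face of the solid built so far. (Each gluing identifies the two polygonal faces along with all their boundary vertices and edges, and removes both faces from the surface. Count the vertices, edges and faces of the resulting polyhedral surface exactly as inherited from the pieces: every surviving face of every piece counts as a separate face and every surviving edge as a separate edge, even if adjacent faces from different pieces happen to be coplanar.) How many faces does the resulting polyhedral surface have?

A regular tetrahedron: V=4, E=6, F=4.
Attach a square pyramid (V=5, E=8, F=5) along a 3-gon: merge 3 vertices and 3 edges, delete both glued faces → V=6, E=11, F=7.
Check: V − E + F = 6 − 11 + 7 = 2.

7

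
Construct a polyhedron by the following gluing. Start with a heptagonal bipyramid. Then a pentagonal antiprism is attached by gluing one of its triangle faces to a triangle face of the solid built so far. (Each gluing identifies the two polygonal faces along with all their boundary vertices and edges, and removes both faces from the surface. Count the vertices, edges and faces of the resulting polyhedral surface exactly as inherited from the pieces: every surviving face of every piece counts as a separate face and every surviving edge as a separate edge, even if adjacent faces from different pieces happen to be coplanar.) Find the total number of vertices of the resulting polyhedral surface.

16

A heptagonal bipyramid: V=9, E=21, F=14.
Attach a pentagonal antiprism (V=10, E=20, F=12) along a 3-gon: merge 3 vertices and 3 edges, delete both glued faces → V=16, E=38, F=24.
Check: V − E + F = 16 − 38 + 24 = 2.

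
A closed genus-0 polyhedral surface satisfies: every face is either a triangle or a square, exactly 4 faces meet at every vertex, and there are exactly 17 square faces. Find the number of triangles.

8

Let x be the number of triangles; then F = 17 + x.
Edge–face incidences: 2E = 4·17 + 3·x = 68 + 3x.
Every vertex has degree 4, so 4V = 2E.
Euler: V − E + F = 2 ⇒ (2E)/4 − E + (17 + x) = 2.
Multiply by 8: 2·(2E) − 4·(2E) + 8·(17 + x) = 16, i.e. 136 + 8x − 2·(68 + 3x) = 16.
Collecting terms: 2x = 16, so x = 8.
Then 2E = 68 + 3·8 = 92, so E = 46, V = 2E/4 = 23, F = 17 + 8 = 25.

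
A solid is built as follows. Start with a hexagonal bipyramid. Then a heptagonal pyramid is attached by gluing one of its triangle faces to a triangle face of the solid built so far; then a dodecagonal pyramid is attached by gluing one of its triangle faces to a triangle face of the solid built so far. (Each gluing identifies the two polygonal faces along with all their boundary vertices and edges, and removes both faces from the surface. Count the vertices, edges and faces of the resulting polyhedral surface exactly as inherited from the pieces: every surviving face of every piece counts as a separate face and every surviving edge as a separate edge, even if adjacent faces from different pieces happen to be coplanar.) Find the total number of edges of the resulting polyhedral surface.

50

A hexagonal bipyramid: V=8, E=18, F=12.
Attach a heptagonal pyramid (V=8, E=14, F=8) along a 3-gon: merge 3 vertices and 3 edges, delete both glued faces → V=13, E=29, F=18.
Attach a dodecagonal pyramid (V=13, E=24, F=13) along a 3-gon: merge 3 vertices and 3 edges, delete both glued faces → V=23, E=50, F=29.
Check: V − E + F = 23 − 50 + 29 = 2.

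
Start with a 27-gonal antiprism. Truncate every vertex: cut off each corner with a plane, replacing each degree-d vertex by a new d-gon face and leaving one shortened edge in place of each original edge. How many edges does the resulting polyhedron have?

324

The base solid has V = 54, E = 108, F = 56.
Truncation replaces each original edge-end by a new vertex, so V′ = 2E = 216.
Each original edge survives, and each old vertex of degree d contributes d new edges; summing degrees gives Σd = 2E, so E′ = E + 2E = 3E = 324.
Each original face survives and each original vertex becomes one new face: F′ = F + V = 110.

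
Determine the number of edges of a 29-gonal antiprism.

116

An antiprism on an n-gon has two n-gon caps and 2n triangles: V = 2·29 = 58, E = 4·29 = 116, F = 2·29 + 2 = 60.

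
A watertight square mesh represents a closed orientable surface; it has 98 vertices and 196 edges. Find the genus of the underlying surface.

Every face is a square and each edge borders two faces, so 4F = 2·196, giving F = 98.
χ = V − E + F = 98 − 196 + 98 = 0.
For a closed orientable surface χ = 2 − 2g, so g = (2 − (0))/2 = 1.

1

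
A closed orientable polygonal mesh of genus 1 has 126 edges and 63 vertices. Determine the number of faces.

63

For a closed orientable surface of genus 1, χ = 2 − 2·1 = 0.
F = 0 − V + E = 0 − 63 + 126 = 63.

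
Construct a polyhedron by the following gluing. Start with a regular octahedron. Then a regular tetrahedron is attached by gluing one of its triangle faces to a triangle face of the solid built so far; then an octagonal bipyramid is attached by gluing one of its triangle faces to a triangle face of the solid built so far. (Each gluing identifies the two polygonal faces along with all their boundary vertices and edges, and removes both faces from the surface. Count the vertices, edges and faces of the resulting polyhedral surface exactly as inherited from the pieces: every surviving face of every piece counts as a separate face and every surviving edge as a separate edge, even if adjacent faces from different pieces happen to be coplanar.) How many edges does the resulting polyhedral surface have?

36

A regular octahedron: V=6, E=12, F=8.
Attach a regular tetrahedron (V=4, E=6, F=4) along a 3-gon: merge 3 vertices and 3 edges, delete both glued faces → V=7, E=15, F=10.
Attach an octagonal bipyramid (V=10, E=24, F=16) along a 3-gon: merge 3 vertices and 3 edges, delete both glued faces → V=14, E=36, F=24.
Check: V − E + F = 14 − 36 + 24 = 2.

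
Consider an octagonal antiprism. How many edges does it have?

An antiprism on an n-gon has two n-gon caps and 2n triangles: V = 2·8 = 16, E = 4·8 = 32, F = 2·8 + 2 = 18.

32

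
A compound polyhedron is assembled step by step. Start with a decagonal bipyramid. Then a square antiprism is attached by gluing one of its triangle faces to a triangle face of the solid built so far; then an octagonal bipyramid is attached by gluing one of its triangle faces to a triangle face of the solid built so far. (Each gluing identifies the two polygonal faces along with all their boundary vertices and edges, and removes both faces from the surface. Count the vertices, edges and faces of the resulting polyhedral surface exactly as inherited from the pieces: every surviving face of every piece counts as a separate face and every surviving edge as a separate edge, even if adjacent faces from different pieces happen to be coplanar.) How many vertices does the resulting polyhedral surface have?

24

A decagonal bipyramid: V=12, E=30, F=20.
Attach a square antiprism (V=8, E=16, F=10) along a 3-gon: merge 3 vertices and 3 edges, delete both glued faces → V=17, E=43, F=28.
Attach an octagonal bipyramid (V=10, E=24, F=16) along a 3-gon: merge 3 vertices and 3 edges, delete both glued faces → V=24, E=64, F=42.
Check: V − E + F = 24 − 64 + 42 = 2.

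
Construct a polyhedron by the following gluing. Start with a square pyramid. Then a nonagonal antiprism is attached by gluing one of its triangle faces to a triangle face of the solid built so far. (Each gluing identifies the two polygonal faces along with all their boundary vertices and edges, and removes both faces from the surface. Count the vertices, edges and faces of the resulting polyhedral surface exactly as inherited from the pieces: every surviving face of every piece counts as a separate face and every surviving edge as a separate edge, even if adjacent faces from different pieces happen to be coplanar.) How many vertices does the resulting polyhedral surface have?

A square pyramid: V=5, E=8, F=5.
Attach a nonagonal antiprism (V=18, E=36, F=20) along a 3-gon: merge 3 vertices and 3 edges, delete both glued faces → V=20, E=41, F=23.
Check: V − E + F = 20 − 41 + 23 = 2.

20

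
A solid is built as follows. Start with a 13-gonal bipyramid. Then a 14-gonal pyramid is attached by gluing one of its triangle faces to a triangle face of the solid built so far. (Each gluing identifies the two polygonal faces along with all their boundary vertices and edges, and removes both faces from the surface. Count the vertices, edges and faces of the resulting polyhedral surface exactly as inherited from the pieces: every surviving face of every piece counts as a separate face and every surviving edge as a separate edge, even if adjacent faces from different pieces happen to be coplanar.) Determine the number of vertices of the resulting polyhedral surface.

A 13-gonal bipyramid: V=15, E=39, F=26.
Attach a 14-gonal pyramid (V=15, E=28, F=15) along a 3-gon: merge 3 vertices and 3 edges, delete both glued faces → V=27, E=64, F=39.
Check: V − E + F = 27 − 64 + 39 = 2.

27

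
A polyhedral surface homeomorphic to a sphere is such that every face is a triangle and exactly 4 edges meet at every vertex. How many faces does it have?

8

Each face has 3 edges and each edge borders two faces, so 2E = 3F.
Each vertex has degree 4, so 4V = 2E and hence V = 3F/4.
Euler: V − E + F = 2 ⇒ (3F/4) − (3F/2) + F = 2.
Multiply by 8: (6 − 12 + 8)F = 16, i.e. 2F = 16.
So F = 8, E = 3·8/2 = 12, V = 3·8/4 = 6.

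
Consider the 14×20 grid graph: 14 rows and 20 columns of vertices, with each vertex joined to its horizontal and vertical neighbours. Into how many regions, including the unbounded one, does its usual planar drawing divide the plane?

The grid has V = 14·20 = 280 vertices and E = 14·19 + 20·13 = 526 edges.
F = 2 − V + E = 2 − 280 + 526 = 248.

248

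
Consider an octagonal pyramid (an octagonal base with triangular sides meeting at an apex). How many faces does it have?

A pyramid on an n-gon base has one n-gon and n triangles: V = 8 + 1 = 9, E = 2·8 = 16, F = 8 + 1 = 9.
Check: V − E + F = 9 − 16 + 9 = 2.

9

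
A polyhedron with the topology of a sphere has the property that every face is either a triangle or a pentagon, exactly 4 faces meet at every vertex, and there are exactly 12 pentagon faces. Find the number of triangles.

20

Let x be the number of triangles; then F = 12 + x.
Edge–face incidences: 2E = 5·12 + 3·x = 60 + 3x.
Every vertex has degree 4, so 4V = 2E.
Euler: V − E + F = 2 ⇒ (2E)/4 − E + (12 + x) = 2.
Multiply by 8: 2·(2E) − 4·(2E) + 8·(12 + x) = 16, i.e. 96 + 8x − 2·(60 + 3x) = 16.
Collecting terms: 2x − 24 = 16, so 2x = 40, so x = 20.
Then 2E = 60 + 3·20 = 120, so E = 60, V = 2E/4 = 30, F = 12 + 20 = 32.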